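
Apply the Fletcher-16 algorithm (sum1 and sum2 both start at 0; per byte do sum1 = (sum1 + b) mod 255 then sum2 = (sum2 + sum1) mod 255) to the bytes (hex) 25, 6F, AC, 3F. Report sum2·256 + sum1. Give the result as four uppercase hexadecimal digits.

Running sums (mod 255):
  after byte 0 (25): sum1=37, sum2=37
  after byte 1 (6F): sum1=148, sum2=185
  after byte 2 (AC): sum1=65, sum2=250
  after byte 3 (3F): sum1=128, sum2=123
Checksum = sum2·256 + sum1 = 123·256 + 128 = 31616 = 0x7B80.

7B80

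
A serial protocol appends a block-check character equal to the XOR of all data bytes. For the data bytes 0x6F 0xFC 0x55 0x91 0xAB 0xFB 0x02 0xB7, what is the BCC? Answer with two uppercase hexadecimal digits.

XOR the bytes together:
  start with 0x6F
  0x6F ⊕ 0xFC = 0x93
  0x93 ⊕ 0x55 = 0xC6
  0xC6 ⊕ 0x91 = 0x57
  0x57 ⊕ 0xAB = 0xFC
  0xFC ⊕ 0xFB = 0x07
  0x07 ⊕ 0x02 = 0x05
  0x05 ⊕ 0xB7 = 0xB2

B2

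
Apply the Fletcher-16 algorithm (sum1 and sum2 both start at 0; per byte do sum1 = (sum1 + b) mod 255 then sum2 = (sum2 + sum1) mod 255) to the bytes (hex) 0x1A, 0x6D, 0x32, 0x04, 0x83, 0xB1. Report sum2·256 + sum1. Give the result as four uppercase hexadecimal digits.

4DF2

Running sums (mod 255):
  after byte 0 (0x1A): sum1=26, sum2=26
  after byte 1 (0x6D): sum1=135, sum2=161
  after byte 2 (0x32): sum1=185, sum2=91
  after byte 3 (0x04): sum1=189, sum2=25
  after byte 4 (0x83): sum1=65, sum2=90
  after byte 5 (0xB1): sum1=242, sum2=77
Checksum = sum2·256 + sum1 = 77·256 + 242 = 19954 = 0x4DF2.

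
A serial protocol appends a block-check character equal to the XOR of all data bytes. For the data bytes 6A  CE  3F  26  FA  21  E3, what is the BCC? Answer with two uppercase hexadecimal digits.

85

XOR the bytes together:
  start with 0x6A
  0x6A ⊕ 0xCE = 0xA4
  0xA4 ⊕ 0x3F = 0x9B
  0x9B ⊕ 0x26 = 0xBD
  0xBD ⊕ 0xFA = 0x47
  0x47 ⊕ 0x21 = 0x66
  0x66 ⊕ 0xE3 = 0x85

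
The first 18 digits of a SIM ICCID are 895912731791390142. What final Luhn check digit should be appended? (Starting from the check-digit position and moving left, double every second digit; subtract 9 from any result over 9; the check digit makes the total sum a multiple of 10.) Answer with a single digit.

Partial digits right→left: 2 4 1 0 9 3 1 9 7 1 3 7 2 1 9 5 9 8
Double every second digit counting from the check-digit position (so the 1st, 3rd, 5th, ... of the partial from the right).
  doubled (with −9 where >9): 4 2 9 2 5 6 4 9 9 → sum 50
  kept as-is: 4 0 3 9 1 7 1 5 8 → sum 38
Total = 50 + 38 = 88.
Check digit = (10 − (88 mod 10)) mod 10 = 2.

2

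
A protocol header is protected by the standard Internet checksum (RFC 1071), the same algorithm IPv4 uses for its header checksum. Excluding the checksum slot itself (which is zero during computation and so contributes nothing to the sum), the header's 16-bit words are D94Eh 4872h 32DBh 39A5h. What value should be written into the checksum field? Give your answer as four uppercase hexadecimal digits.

71BE

One's-complement addition (fold any carry out of bit 15 back into bit 0):
  0xD94E + 0x4872 = 0x121C0 → wrap carry → 0x21C1
  0x21C1 + 0x32DB = 0x0549C
  0x549C + 0x39A5 = 0x08E41
One's-complement sum = 0x8E41.
Checksum = ~0x8E41 & 0xFFFF = 0x71BE.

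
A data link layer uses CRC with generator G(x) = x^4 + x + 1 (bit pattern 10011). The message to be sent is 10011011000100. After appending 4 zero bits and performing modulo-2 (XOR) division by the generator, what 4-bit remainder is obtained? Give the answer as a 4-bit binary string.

0101

Append 4 zeros: 100110110001000000. Divide by 10011 (XOR where the leading bit is 1):
  pos 0: 10011 XOR 10011 = 00000
  pos 6: 11000 XOR 10011 = 01011
  pos 7: 10111 XOR 10011 = 00100
  pos 9: 10000 XOR 10011 = 00011
  pos 12: 11000 XOR 10011 = 01011
  pos 13: 10110 XOR 10011 = 00101
Remainder (last 4 bits) = 0101. This is the CRC / FCS.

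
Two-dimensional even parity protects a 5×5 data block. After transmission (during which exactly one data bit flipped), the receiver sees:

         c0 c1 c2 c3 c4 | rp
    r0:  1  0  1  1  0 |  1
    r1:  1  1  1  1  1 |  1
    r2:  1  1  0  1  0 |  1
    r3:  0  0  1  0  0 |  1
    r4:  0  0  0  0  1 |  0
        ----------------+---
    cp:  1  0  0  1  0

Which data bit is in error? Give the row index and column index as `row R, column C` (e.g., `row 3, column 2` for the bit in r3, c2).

row 4, column 2

Recompute each row's even parity and compare to rp:
  r0: data parity 1, sent rp 1 → ok
  r1: data parity 1, sent rp 1 → ok
  r2: data parity 1, sent rp 1 → ok
  r3: data parity 1, sent rp 1 → ok
  r4: data parity 1, sent rp 0 → mismatch
Recompute each column's even parity and compare to cp:
  c0: data parity 1, sent cp 1 → ok
  c1: data parity 0, sent cp 0 → ok
  c2: data parity 1, sent cp 0 → mismatch
  c3: data parity 1, sent cp 1 → ok
  c4: data parity 0, sent cp 0 → ok
Exactly one row (r4) and one column (c2) fail → the flipped bit is at their intersection.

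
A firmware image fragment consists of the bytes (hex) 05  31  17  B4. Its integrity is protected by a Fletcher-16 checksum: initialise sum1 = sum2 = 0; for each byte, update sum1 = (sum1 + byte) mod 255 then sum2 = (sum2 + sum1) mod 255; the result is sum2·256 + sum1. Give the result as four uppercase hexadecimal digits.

8A02

Running sums (mod 255):
  after byte 0 (05): sum1=5, sum2=5
  after byte 1 (31): sum1=54, sum2=59
  after byte 2 (17): sum1=77, sum2=136
  after byte 3 (B4): sum1=2, sum2=138
Checksum = sum2·256 + sum1 = 138·256 + 2 = 35330 = 0x8A02.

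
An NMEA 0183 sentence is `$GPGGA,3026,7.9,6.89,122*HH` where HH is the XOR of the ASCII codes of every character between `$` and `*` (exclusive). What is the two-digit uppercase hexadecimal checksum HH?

59

XOR the ASCII codes of the payload characters:
  'G' = 0x47 → acc = 0x47
  'P' = 0x50 → acc = 0x17
  'G' = 0x47 → acc = 0x50
  'G' = 0x47 → acc = 0x17
  'A' = 0x41 → acc = 0x56
  ',' = 0x2C → acc = 0x7A
  '3' = 0x33 → acc = 0x49
  '0' = 0x30 → acc = 0x79
  '2' = 0x32 → acc = 0x4B
  '6' = 0x36 → acc = 0x7D
  ',' = 0x2C → acc = 0x51
  '7' = 0x37 → acc = 0x66
  '.' = 0x2E → acc = 0x48
  '9' = 0x39 → acc = 0x71
  ',' = 0x2C → acc = 0x5D
  '6' = 0x36 → acc = 0x6B
  '.' = 0x2E → acc = 0x45
  '8' = 0x38 → acc = 0x7D
  '9' = 0x39 → acc = 0x44
  ',' = 0x2C → acc = 0x68
  '1' = 0x31 → acc = 0x59
  '2' = 0x32 → acc = 0x6B
  '2' = 0x32 → acc = 0x59
Checksum = 0x59.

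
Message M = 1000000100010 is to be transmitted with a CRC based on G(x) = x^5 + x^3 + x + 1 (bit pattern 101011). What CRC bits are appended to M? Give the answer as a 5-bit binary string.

Append 5 zeros: 100000010001000000. Divide by 101011 (XOR where the leading bit is 1):
  pos 0: 100000 XOR 101011 = 001011
  pos 2: 101101 XOR 101011 = 000110
  pos 5: 110000 XOR 101011 = 011011
  pos 6: 110111 XOR 101011 = 011100
  pos 7: 111000 XOR 101011 = 010011
  pos 8: 100110 XOR 101011 = 001101
  pos 10: 110100 XOR 101011 = 011111
  pos 11: 111110 XOR 101011 = 010101
  pos 12: 101010 XOR 101011 = 000001
Remainder (last 5 bits) = 00001. This is the CRC / FCS.

00001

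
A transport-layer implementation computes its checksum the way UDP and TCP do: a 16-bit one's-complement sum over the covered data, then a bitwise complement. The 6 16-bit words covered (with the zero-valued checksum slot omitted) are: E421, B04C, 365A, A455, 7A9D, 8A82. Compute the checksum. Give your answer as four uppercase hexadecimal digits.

One's-complement addition (fold any carry out of bit 15 back into bit 0):
  0xE421 + 0xB04C = 0x1946D → wrap carry → 0x946E
  0x946E + 0x365A = 0x0CAC8
  0xCAC8 + 0xA455 = 0x16F1D → wrap carry → 0x6F1E
  0x6F1E + 0x7A9D = 0x0E9BB
  0xE9BB + 0x8A82 = 0x1743D → wrap carry → 0x743E
One's-complement sum = 0x743E.
Checksum = ~0x743E & 0xFFFF = 0x8BC1.

8BC1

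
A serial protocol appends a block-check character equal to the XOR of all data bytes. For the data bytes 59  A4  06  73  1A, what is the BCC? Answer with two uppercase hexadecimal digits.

XOR the bytes together:
  start with 0x59
  0x59 ⊕ 0xA4 = 0xFD
  0xFD ⊕ 0x06 = 0xFB
  0xFB ⊕ 0x73 = 0x88
  0x88 ⊕ 0x1A = 0x92

92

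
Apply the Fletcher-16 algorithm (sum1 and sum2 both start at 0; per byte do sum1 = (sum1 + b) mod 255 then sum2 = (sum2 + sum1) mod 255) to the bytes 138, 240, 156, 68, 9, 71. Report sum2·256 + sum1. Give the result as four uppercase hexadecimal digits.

Running sums (mod 255):
  after byte 0 (138): sum1=138, sum2=138
  after byte 1 (240): sum1=123, sum2=6
  after byte 2 (156): sum1=24, sum2=30
  after byte 3 (68): sum1=92, sum2=122
  after byte 4 (9): sum1=101, sum2=223
  after byte 5 (71): sum1=172, sum2=140
Checksum = sum2·256 + sum1 = 140·256 + 172 = 36012 = 0x8CAC.

8CAC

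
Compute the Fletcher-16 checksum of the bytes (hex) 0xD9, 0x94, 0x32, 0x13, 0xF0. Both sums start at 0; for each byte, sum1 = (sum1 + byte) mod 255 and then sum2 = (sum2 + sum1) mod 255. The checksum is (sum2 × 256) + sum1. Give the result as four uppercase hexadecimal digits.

Running sums (mod 255):
  after byte 0 (0xD9): sum1=217, sum2=217
  after byte 1 (0x94): sum1=110, sum2=72
  after byte 2 (0x32): sum1=160, sum2=232
  after byte 3 (0x13): sum1=179, sum2=156
  after byte 4 (0xF0): sum1=164, sum2=65
Checksum = sum2·256 + sum1 = 65·256 + 164 = 16804 = 0x41A4.

41A4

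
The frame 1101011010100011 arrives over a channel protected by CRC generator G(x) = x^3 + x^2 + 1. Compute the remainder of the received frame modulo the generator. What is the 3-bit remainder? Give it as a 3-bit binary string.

000

Modulo-2 division of 1101011010100011 by 1101:
  pos 0: 1101 XOR 1101 = 0000
  pos 5: 1101 XOR 1101 = 0000
  pos 10: 1000 XOR 1101 = 0101
  pos 11: 1011 XOR 1101 = 0110
  pos 12: 1101 XOR 1101 = 0000
Remainder = 000 (zero — the frame passes the CRC check).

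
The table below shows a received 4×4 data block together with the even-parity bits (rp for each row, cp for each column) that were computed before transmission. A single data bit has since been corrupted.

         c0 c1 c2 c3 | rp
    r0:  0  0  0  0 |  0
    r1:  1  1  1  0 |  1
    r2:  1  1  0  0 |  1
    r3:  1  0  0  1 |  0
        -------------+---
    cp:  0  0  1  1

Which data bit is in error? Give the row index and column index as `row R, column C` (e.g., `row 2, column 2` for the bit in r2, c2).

row 2, column 0

Recompute each row's even parity and compare to rp:
  r0: data parity 0, sent rp 0 → ok
  r1: data parity 1, sent rp 1 → ok
  r2: data parity 0, sent rp 1 → mismatch
  r3: data parity 0, sent rp 0 → ok
Recompute each column's even parity and compare to cp:
  c0: data parity 1, sent cp 0 → mismatch
  c1: data parity 0, sent cp 0 → ok
  c2: data parity 1, sent cp 1 → ok
  c3: data parity 1, sent cp 1 → ok
Exactly one row (r2) and one column (c0) fail → the flipped bit is at their intersection.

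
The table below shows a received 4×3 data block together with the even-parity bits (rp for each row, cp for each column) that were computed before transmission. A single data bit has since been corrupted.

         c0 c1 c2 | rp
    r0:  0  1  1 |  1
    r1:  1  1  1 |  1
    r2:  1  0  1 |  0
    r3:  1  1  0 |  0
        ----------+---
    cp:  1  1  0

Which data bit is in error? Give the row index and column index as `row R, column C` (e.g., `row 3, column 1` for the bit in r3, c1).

Recompute each row's even parity and compare to rp:
  r0: data parity 0, sent rp 1 → mismatch
  r1: data parity 1, sent rp 1 → ok
  r2: data parity 0, sent rp 0 → ok
  r3: data parity 0, sent rp 0 → ok
Recompute each column's even parity and compare to cp:
  c0: data parity 1, sent cp 1 → ok
  c1: data parity 1, sent cp 1 → ok
  c2: data parity 1, sent cp 0 → mismatch
Exactly one row (r0) and one column (c2) fail → the flipped bit is at their intersection.

row 0, column 2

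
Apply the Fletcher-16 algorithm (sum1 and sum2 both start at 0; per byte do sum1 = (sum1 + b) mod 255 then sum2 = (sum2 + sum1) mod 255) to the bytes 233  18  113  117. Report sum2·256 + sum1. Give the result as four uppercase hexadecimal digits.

Running sums (mod 255):
  after byte 0 (233): sum1=233, sum2=233
  after byte 1 (18): sum1=251, sum2=229
  after byte 2 (113): sum1=109, sum2=83
  after byte 3 (117): sum1=226, sum2=54
Checksum = sum2·256 + sum1 = 54·256 + 226 = 14050 = 0x36E2.

36E2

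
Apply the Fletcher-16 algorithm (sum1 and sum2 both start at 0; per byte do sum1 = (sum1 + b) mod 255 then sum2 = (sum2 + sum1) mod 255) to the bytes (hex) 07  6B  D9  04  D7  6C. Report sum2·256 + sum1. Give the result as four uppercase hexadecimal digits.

Running sums (mod 255):
  after byte 0 (07): sum1=7, sum2=7
  after byte 1 (6B): sum1=114, sum2=121
  after byte 2 (D9): sum1=76, sum2=197
  after byte 3 (04): sum1=80, sum2=22
  after byte 4 (D7): sum1=40, sum2=62
  after byte 5 (6C): sum1=148, sum2=210
Checksum = sum2·256 + sum1 = 210·256 + 148 = 53908 = 0xD294.

D294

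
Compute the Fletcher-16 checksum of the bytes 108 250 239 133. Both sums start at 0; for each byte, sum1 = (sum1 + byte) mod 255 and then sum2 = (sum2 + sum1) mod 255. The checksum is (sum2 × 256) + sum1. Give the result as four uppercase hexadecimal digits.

08DC

Running sums (mod 255):
  after byte 0 (108): sum1=108, sum2=108
  after byte 1 (250): sum1=103, sum2=211
  after byte 2 (239): sum1=87, sum2=43
  after byte 3 (133): sum1=220, sum2=8
Checksum = sum2·256 + sum1 = 8·256 + 220 = 2268 = 0x08DC.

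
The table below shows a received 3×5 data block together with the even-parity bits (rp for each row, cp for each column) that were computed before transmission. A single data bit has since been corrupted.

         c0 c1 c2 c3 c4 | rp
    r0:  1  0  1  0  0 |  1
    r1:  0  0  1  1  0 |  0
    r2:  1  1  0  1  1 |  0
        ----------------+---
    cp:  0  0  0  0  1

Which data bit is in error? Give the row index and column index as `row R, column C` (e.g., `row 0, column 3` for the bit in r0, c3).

row 0, column 1

Recompute each row's even parity and compare to rp:
  r0: data parity 0, sent rp 1 → mismatch
  r1: data parity 0, sent rp 0 → ok
  r2: data parity 0, sent rp 0 → ok
Recompute each column's even parity and compare to cp:
  c0: data parity 0, sent cp 0 → ok
  c1: data parity 1, sent cp 0 → mismatch
  c2: data parity 0, sent cp 0 → ok
  c3: data parity 0, sent cp 0 → ok
  c4: data parity 1, sent cp 1 → ok
Exactly one row (r0) and one column (c1) fail → the flipped bit is at their intersection.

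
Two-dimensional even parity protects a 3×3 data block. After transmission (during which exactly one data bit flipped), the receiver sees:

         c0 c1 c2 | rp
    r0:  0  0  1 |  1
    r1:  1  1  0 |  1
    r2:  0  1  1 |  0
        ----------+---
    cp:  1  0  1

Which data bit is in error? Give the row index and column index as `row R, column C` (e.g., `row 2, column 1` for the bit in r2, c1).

Recompute each row's even parity and compare to rp:
  r0: data parity 1, sent rp 1 → ok
  r1: data parity 0, sent rp 1 → mismatch
  r2: data parity 0, sent rp 0 → ok
Recompute each column's even parity and compare to cp:
  c0: data parity 1, sent cp 1 → ok
  c1: data parity 0, sent cp 0 → ok
  c2: data parity 0, sent cp 1 → mismatch
Exactly one row (r1) and one column (c2) fail → the flipped bit is at their intersection.

row 1, column 2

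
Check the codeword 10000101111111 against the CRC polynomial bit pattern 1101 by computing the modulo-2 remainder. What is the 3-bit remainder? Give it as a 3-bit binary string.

Modulo-2 division of 10000101111111 by 1101:
  pos 0: 1000 XOR 1101 = 0101
  pos 1: 1010 XOR 1101 = 0111
  pos 2: 1111 XOR 1101 = 0010
  pos 4: 1001 XOR 1101 = 0100
  pos 5: 1001 XOR 1101 = 0100
  pos 6: 1001 XOR 1101 = 0100
  pos 7: 1001 XOR 1101 = 0100
  pos 8: 1001 XOR 1101 = 0100
  pos 9: 1001 XOR 1101 = 0100
  pos 10: 1001 XOR 1101 = 0100
Remainder = 100 (nonzero — an error is detected).

100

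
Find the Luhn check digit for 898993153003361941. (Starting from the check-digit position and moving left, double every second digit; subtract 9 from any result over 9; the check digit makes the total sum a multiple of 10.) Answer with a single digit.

8

Partial digits right→left: 1 4 9 1 6 3 3 0 0 3 5 1 3 9 9 8 9 8
Double every second digit counting from the check-digit position (so the 1st, 3rd, 5th, ... of the partial from the right).
  doubled (with −9 where >9): 2 9 3 6 0 1 6 9 9 → sum 45
  kept as-is: 4 1 3 0 3 1 9 8 8 → sum 37
Total = 45 + 37 = 82.
Check digit = (10 − (82 mod 10)) mod 10 = 8.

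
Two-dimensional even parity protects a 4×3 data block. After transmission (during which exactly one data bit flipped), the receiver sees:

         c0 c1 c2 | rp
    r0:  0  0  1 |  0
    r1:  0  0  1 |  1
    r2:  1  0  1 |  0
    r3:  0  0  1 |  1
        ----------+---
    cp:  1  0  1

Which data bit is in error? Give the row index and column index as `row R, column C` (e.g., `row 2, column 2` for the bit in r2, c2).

Recompute each row's even parity and compare to rp:
  r0: data parity 1, sent rp 0 → mismatch
  r1: data parity 1, sent rp 1 → ok
  r2: data parity 0, sent rp 0 → ok
  r3: data parity 1, sent rp 1 → ok
Recompute each column's even parity and compare to cp:
  c0: data parity 1, sent cp 1 → ok
  c1: data parity 0, sent cp 0 → ok
  c2: data parity 0, sent cp 1 → mismatch
Exactly one row (r0) and one column (c2) fail → the flipped bit is at their intersection.

row 0, column 2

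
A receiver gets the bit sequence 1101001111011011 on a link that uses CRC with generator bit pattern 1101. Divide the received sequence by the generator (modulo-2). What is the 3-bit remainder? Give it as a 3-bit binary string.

Modulo-2 division of 1101001111011011 by 1101:
  pos 0: 1101 XOR 1101 = 0000
  pos 6: 1111 XOR 1101 = 0010
  pos 8: 1001 XOR 1101 = 0100
  pos 9: 1001 XOR 1101 = 0100
  pos 10: 1000 XOR 1101 = 0101
  pos 11: 1011 XOR 1101 = 0110
  pos 12: 1101 XOR 1101 = 0000
Remainder = 000 (zero — the frame passes the CRC check).

000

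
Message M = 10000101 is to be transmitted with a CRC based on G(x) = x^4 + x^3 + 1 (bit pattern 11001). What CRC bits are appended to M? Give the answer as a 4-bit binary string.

Append 4 zeros: 100001010000. Divide by 11001 (XOR where the leading bit is 1):
  pos 0: 10000 XOR 11001 = 01001
  pos 1: 10011 XOR 11001 = 01010
  pos 2: 10100 XOR 11001 = 01101
  pos 3: 11011 XOR 11001 = 00010
  pos 6: 10000 XOR 11001 = 01001
  pos 7: 10010 XOR 11001 = 01011
Remainder (last 4 bits) = 1011. This is the CRC / FCS.

1011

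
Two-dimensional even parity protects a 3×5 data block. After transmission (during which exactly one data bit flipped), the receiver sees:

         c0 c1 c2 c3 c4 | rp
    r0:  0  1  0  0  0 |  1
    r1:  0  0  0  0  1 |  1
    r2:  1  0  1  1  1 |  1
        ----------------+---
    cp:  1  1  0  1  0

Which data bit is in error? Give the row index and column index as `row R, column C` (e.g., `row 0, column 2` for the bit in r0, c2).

row 2, column 2

Recompute each row's even parity and compare to rp:
  r0: data parity 1, sent rp 1 → ok
  r1: data parity 1, sent rp 1 → ok
  r2: data parity 0, sent rp 1 → mismatch
Recompute each column's even parity and compare to cp:
  c0: data parity 1, sent cp 1 → ok
  c1: data parity 1, sent cp 1 → ok
  c2: data parity 1, sent cp 0 → mismatch
  c3: data parity 1, sent cp 1 → ok
  c4: data parity 0, sent cp 0 → ok
Exactly one row (r2) and one column (c2) fail → the flipped bit is at their intersection.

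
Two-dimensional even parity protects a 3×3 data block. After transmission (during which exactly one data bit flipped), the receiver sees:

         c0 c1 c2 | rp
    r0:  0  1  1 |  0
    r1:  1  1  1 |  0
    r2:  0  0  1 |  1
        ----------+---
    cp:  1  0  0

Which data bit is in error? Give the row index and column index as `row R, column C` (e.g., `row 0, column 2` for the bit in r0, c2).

Recompute each row's even parity and compare to rp:
  r0: data parity 0, sent rp 0 → ok
  r1: data parity 1, sent rp 0 → mismatch
  r2: data parity 1, sent rp 1 → ok
Recompute each column's even parity and compare to cp:
  c0: data parity 1, sent cp 1 → ok
  c1: data parity 0, sent cp 0 → ok
  c2: data parity 1, sent cp 0 → mismatch
Exactly one row (r1) and one column (c2) fail → the flipped bit is at their intersection.

row 1, column 2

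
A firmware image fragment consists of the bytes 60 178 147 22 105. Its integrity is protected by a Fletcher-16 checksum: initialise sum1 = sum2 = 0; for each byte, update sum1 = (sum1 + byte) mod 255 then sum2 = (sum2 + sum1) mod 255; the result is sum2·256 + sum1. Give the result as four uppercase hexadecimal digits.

4802

Running sums (mod 255):
  after byte 0 (60): sum1=60, sum2=60
  after byte 1 (178): sum1=238, sum2=43
  after byte 2 (147): sum1=130, sum2=173
  after byte 3 (22): sum1=152, sum2=70
  after byte 4 (105): sum1=2, sum2=72
Checksum = sum2·256 + sum1 = 72·256 + 2 = 18434 = 0x4802.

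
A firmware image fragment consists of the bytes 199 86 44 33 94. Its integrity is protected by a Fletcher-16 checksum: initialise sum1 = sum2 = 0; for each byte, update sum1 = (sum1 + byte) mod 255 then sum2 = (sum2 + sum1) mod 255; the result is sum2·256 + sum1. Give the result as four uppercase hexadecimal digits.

Running sums (mod 255):
  after byte 0 (199): sum1=199, sum2=199
  after byte 1 (86): sum1=30, sum2=229
  after byte 2 (44): sum1=74, sum2=48
  after byte 3 (33): sum1=107, sum2=155
  after byte 4 (94): sum1=201, sum2=101
Checksum = sum2·256 + sum1 = 101·256 + 201 = 26057 = 0x65C9.

65C9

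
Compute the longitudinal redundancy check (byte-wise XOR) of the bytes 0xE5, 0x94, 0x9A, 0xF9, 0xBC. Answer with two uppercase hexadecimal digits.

XOR the bytes together:
  start with 0xE5
  0xE5 ⊕ 0x94 = 0x71
  0x71 ⊕ 0x9A = 0xEB
  0xEB ⊕ 0xF9 = 0x12
  0x12 ⊕ 0xBC = 0xAE

AE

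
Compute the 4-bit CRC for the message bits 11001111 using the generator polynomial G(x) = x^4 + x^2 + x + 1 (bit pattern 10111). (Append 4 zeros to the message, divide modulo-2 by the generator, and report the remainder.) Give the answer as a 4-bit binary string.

1100

Append 4 zeros: 110011110000. Divide by 10111 (XOR where the leading bit is 1):
  pos 0: 11001 XOR 10111 = 01110
  pos 1: 11101 XOR 10111 = 01010
  pos 2: 10101 XOR 10111 = 00010
  pos 5: 10100 XOR 10111 = 00011
Remainder (last 4 bits) = 1100. This is the CRC / FCS.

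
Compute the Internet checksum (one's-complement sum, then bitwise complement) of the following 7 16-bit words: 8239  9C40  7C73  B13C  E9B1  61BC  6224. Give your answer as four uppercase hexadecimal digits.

One's-complement addition (fold any carry out of bit 15 back into bit 0):
  0x8239 + 0x9C40 = 0x11E79 → wrap carry → 0x1E7A
  0x1E7A + 0x7C73 = 0x09AED
  0x9AED + 0xB13C = 0x14C29 → wrap carry → 0x4C2A
  0x4C2A + 0xE9B1 = 0x135DB → wrap carry → 0x35DC
  0x35DC + 0x61BC = 0x09798
  0x9798 + 0x6224 = 0x0F9BC
One's-complement sum = 0xF9BC.
Checksum = ~0xF9BC & 0xFFFF = 0x0643.

0643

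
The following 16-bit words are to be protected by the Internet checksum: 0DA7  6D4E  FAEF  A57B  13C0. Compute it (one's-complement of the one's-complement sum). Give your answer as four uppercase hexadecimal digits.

D0DE

One's-complement addition (fold any carry out of bit 15 back into bit 0):
  0x0DA7 + 0x6D4E = 0x07AF5
  0x7AF5 + 0xFAEF = 0x175E4 → wrap carry → 0x75E5
  0x75E5 + 0xA57B = 0x11B60 → wrap carry → 0x1B61
  0x1B61 + 0x13C0 = 0x02F21
One's-complement sum = 0x2F21.
Checksum = ~0x2F21 & 0xFFFF = 0xD0DE.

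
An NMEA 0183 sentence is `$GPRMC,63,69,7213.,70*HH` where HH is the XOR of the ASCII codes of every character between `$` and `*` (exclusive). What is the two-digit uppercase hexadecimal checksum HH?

XOR the ASCII codes of the payload characters:
  'G' = 0x47 → acc = 0x47
  'P' = 0x50 → acc = 0x17
  'R' = 0x52 → acc = 0x45
  'M' = 0x4D → acc = 0x08
  'C' = 0x43 → acc = 0x4B
  ',' = 0x2C → acc = 0x67
  '6' = 0x36 → acc = 0x51
  '3' = 0x33 → acc = 0x62
  ',' = 0x2C → acc = 0x4E
  '6' = 0x36 → acc = 0x78
  '9' = 0x39 → acc = 0x41
  ',' = 0x2C → acc = 0x6D
  '7' = 0x37 → acc = 0x5A
  '2' = 0x32 → acc = 0x68
  '1' = 0x31 → acc = 0x59
  '3' = 0x33 → acc = 0x6A
  '.' = 0x2E → acc = 0x44
  ',' = 0x2C → acc = 0x68
  '7' = 0x37 → acc = 0x5F
  '0' = 0x30 → acc = 0x6F
Checksum = 0x6F.

6F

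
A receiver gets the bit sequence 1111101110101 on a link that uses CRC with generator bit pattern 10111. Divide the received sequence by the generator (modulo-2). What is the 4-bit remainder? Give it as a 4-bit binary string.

0000

Modulo-2 division of 1111101110101 by 10111:
  pos 0: 11111 XOR 10111 = 01000
  pos 1: 10000 XOR 10111 = 00111
  pos 3: 11111 XOR 10111 = 01000
  pos 4: 10001 XOR 10111 = 00110
  pos 6: 11001 XOR 10111 = 01110
  pos 7: 11100 XOR 10111 = 01011
  pos 8: 10111 XOR 10111 = 00000
Remainder = 0000 (zero — the frame passes the CRC check).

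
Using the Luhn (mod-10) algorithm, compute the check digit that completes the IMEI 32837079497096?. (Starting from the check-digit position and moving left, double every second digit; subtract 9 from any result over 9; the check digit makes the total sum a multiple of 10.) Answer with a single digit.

Partial digits right→left: 6 9 0 7 9 4 9 7 0 7 3 8 2 3
Double every second digit counting from the check-digit position (so the 1st, 3rd, 5th, ... of the partial from the right).
  doubled (with −9 where >9): 3 0 9 9 0 6 4 → sum 31
  kept as-is: 9 7 4 7 7 8 3 → sum 45
Total = 31 + 45 = 76.
Check digit = (10 − (76 mod 10)) mod 10 = 4.

4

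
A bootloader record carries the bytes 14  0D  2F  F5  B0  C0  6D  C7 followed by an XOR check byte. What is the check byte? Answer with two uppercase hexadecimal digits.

XOR the bytes together:
  start with 0x14
  0x14 ⊕ 0x0D = 0x19
  0x19 ⊕ 0x2F = 0x36
  0x36 ⊕ 0xF5 = 0xC3
  0xC3 ⊕ 0xB0 = 0x73
  0x73 ⊕ 0xC0 = 0xB3
  0xB3 ⊕ 0x6D = 0xDE
  0xDE ⊕ 0xC7 = 0x19

19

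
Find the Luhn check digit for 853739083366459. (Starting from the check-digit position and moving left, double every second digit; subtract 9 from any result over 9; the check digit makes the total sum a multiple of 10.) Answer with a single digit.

Partial digits right→left: 9 5 4 6 6 3 3 8 0 9 3 7 3 5 8
Double every second digit counting from the check-digit position (so the 1st, 3rd, 5th, ... of the partial from the right).
  doubled (with −9 where >9): 9 8 3 6 0 6 6 7 → sum 45
  kept as-is: 5 6 3 8 9 7 5 → sum 43
Total = 45 + 43 = 88.
Check digit = (10 − (88 mod 10)) mod 10 = 2.

2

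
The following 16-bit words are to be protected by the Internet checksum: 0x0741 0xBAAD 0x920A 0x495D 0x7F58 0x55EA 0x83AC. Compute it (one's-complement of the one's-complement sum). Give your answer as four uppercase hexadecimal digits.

09BA

One's-complement addition (fold any carry out of bit 15 back into bit 0):
  0x0741 + 0xBAAD = 0x0C1EE
  0xC1EE + 0x920A = 0x153F8 → wrap carry → 0x53F9
  0x53F9 + 0x495D = 0x09D56
  0x9D56 + 0x7F58 = 0x11CAE → wrap carry → 0x1CAF
  0x1CAF + 0x55EA = 0x07299
  0x7299 + 0x83AC = 0x0F645
One's-complement sum = 0xF645.
Checksum = ~0xF645 & 0xFFFF = 0x09BA.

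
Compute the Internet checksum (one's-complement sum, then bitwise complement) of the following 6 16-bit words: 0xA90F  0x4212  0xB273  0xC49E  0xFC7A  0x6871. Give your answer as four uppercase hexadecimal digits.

One's-complement addition (fold any carry out of bit 15 back into bit 0):
  0xA90F + 0x4212 = 0x0EB21
  0xEB21 + 0xB273 = 0x19D94 → wrap carry → 0x9D95
  0x9D95 + 0xC49E = 0x16233 → wrap carry → 0x6234
  0x6234 + 0xFC7A = 0x15EAE → wrap carry → 0x5EAF
  0x5EAF + 0x6871 = 0x0C720
One's-complement sum = 0xC720.
Checksum = ~0xC720 & 0xFFFF = 0x38DF.

38DF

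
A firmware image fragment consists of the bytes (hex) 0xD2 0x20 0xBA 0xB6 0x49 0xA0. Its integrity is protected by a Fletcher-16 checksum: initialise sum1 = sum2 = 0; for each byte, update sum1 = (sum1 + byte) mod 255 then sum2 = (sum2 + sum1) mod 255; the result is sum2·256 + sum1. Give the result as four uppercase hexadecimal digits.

Running sums (mod 255):
  after byte 0 (0xD2): sum1=210, sum2=210
  after byte 1 (0x20): sum1=242, sum2=197
  after byte 2 (0xBA): sum1=173, sum2=115
  after byte 3 (0xB6): sum1=100, sum2=215
  after byte 4 (0x49): sum1=173, sum2=133
  after byte 5 (0xA0): sum1=78, sum2=211
Checksum = sum2·256 + sum1 = 211·256 + 78 = 54094 = 0xD34E.

D34E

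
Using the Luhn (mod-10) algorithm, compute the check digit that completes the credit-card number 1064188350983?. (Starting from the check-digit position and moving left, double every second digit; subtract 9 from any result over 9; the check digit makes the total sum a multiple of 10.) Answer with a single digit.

Partial digits right→left: 3 8 9 0 5 3 8 8 1 4 6 0 1
Double every second digit counting from the check-digit position (so the 1st, 3rd, 5th, ... of the partial from the right).
  doubled (with −9 where >9): 6 9 1 7 2 3 2 → sum 30
  kept as-is: 8 0 3 8 4 0 → sum 23
Total = 30 + 23 = 53.
Check digit = (10 − (53 mod 10)) mod 10 = 7.

7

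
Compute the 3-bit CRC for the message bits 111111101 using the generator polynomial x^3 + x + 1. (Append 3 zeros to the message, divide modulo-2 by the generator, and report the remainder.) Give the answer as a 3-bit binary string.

011

Append 3 zeros: 111111101000. Divide by 1011 (XOR where the leading bit is 1):
  pos 0: 1111 XOR 1011 = 0100
  pos 1: 1001 XOR 1011 = 0010
  pos 3: 1011 XOR 1011 = 0000
  pos 8: 1000 XOR 1011 = 0011
Remainder (last 3 bits) = 011. This is the CRC / FCS.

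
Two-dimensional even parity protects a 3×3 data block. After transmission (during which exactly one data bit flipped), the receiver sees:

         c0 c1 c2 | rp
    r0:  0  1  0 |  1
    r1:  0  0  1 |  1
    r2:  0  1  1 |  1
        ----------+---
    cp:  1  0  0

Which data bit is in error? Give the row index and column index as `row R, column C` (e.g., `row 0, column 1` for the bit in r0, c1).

row 2, column 0

Recompute each row's even parity and compare to rp:
  r0: data parity 1, sent rp 1 → ok
  r1: data parity 1, sent rp 1 → ok
  r2: data parity 0, sent rp 1 → mismatch
Recompute each column's even parity and compare to cp:
  c0: data parity 0, sent cp 1 → mismatch
  c1: data parity 0, sent cp 0 → ok
  c2: data parity 0, sent cp 0 → ok
Exactly one row (r2) and one column (c0) fail → the flipped bit is at their intersection.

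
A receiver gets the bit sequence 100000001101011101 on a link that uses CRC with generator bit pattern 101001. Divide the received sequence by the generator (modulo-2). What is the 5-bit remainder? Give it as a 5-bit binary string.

10000

Modulo-2 division of 100000001101011101 by 101001:
  pos 0: 100000 XOR 101001 = 001001
  pos 2: 100100 XOR 101001 = 001101
  pos 4: 110111 XOR 101001 = 011110
  pos 5: 111100 XOR 101001 = 010101
  pos 6: 101011 XOR 101001 = 000010
  pos 10: 100111 XOR 101001 = 001110
  pos 12: 111001 XOR 101001 = 010000
Remainder = 10000 (nonzero — an error is detected).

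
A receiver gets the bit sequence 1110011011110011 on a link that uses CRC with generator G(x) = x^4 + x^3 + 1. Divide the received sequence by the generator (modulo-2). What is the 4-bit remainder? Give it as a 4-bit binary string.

1101

Modulo-2 division of 1110011011110011 by 11001:
  pos 0: 11100 XOR 11001 = 00101
  pos 2: 10111 XOR 11001 = 01110
  pos 3: 11100 XOR 11001 = 00101
  pos 5: 10111 XOR 11001 = 01110
  pos 6: 11101 XOR 11001 = 00100
  pos 8: 10010 XOR 11001 = 01011
  pos 9: 10110 XOR 11001 = 01111
  pos 10: 11111 XOR 11001 = 00110
Remainder = 1101 (nonzero — an error is detected).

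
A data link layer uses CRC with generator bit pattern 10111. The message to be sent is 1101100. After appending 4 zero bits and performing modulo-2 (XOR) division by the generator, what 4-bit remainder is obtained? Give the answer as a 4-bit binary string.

0110

Append 4 zeros: 11011000000. Divide by 10111 (XOR where the leading bit is 1):
  pos 0: 11011 XOR 10111 = 01100
  pos 1: 11000 XOR 10111 = 01111
  pos 2: 11110 XOR 10111 = 01001
  pos 3: 10010 XOR 10111 = 00101
  pos 5: 10100 XOR 10111 = 00011
Remainder (last 4 bits) = 0110. This is the CRC / FCS.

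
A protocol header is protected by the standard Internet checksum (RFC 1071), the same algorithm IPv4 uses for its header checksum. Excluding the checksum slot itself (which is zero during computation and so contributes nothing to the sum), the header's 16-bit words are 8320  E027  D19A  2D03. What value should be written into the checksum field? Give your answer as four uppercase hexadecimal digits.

9E19

One's-complement addition (fold any carry out of bit 15 back into bit 0):
  0x8320 + 0xE027 = 0x16347 → wrap carry → 0x6348
  0x6348 + 0xD19A = 0x134E2 → wrap carry → 0x34E3
  0x34E3 + 0x2D03 = 0x061E6
One's-complement sum = 0x61E6.
Checksum = ~0x61E6 & 0xFFFF = 0x9E19.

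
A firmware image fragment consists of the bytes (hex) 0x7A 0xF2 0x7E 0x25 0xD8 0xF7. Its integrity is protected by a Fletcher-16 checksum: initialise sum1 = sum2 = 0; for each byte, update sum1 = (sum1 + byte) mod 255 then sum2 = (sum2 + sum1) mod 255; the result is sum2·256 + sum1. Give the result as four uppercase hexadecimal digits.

B0E1

Running sums (mod 255):
  after byte 0 (0x7A): sum1=122, sum2=122
  after byte 1 (0xF2): sum1=109, sum2=231
  after byte 2 (0x7E): sum1=235, sum2=211
  after byte 3 (0x25): sum1=17, sum2=228
  after byte 4 (0xD8): sum1=233, sum2=206
  after byte 5 (0xF7): sum1=225, sum2=176
Checksum = sum2·256 + sum1 = 176·256 + 225 = 45281 = 0xB0E1.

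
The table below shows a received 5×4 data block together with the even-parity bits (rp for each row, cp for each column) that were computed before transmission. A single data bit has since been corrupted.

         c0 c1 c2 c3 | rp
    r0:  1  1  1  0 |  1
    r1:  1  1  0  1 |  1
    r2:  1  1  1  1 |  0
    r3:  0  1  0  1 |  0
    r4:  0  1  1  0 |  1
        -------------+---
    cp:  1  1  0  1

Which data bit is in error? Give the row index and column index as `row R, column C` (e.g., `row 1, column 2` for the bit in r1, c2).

Recompute each row's even parity and compare to rp:
  r0: data parity 1, sent rp 1 → ok
  r1: data parity 1, sent rp 1 → ok
  r2: data parity 0, sent rp 0 → ok
  r3: data parity 0, sent rp 0 → ok
  r4: data parity 0, sent rp 1 → mismatch
Recompute each column's even parity and compare to cp:
  c0: data parity 1, sent cp 1 → ok
  c1: data parity 1, sent cp 1 → ok
  c2: data parity 1, sent cp 0 → mismatch
  c3: data parity 1, sent cp 1 → ok
Exactly one row (r4) and one column (c2) fail → the flipped bit is at their intersection.

row 4, column 2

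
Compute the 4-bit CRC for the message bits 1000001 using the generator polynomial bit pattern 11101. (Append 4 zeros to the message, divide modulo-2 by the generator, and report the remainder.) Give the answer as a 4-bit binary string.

0101

Append 4 zeros: 10000010000. Divide by 11101 (XOR where the leading bit is 1):
  pos 0: 10000 XOR 11101 = 01101
  pos 1: 11010 XOR 11101 = 00111
  pos 3: 11110 XOR 11101 = 00011
  pos 6: 11000 XOR 11101 = 00101
Remainder (last 4 bits) = 0101. This is the CRC / FCS.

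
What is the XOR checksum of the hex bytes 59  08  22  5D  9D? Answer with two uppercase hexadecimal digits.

B3

XOR the bytes together:
  start with 0x59
  0x59 ⊕ 0x08 = 0x51
  0x51 ⊕ 0x22 = 0x73
  0x73 ⊕ 0x5D = 0x2E
  0x2E ⊕ 0x9D = 0xB3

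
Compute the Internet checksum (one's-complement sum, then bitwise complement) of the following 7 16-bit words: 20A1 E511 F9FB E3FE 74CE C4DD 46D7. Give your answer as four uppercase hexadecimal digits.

One's-complement addition (fold any carry out of bit 15 back into bit 0):
  0x20A1 + 0xE511 = 0x105B2 → wrap carry → 0x05B3
  0x05B3 + 0xF9FB = 0x0FFAE
  0xFFAE + 0xE3FE = 0x1E3AC → wrap carry → 0xE3AD
  0xE3AD + 0x74CE = 0x1587B → wrap carry → 0x587C
  0x587C + 0xC4DD = 0x11D59 → wrap carry → 0x1D5A
  0x1D5A + 0x46D7 = 0x06431
One's-complement sum = 0x6431.
Checksum = ~0x6431 & 0xFFFF = 0x9BCE.

9BCE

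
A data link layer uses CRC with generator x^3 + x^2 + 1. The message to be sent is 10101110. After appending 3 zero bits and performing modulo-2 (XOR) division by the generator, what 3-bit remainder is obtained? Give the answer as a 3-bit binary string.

Append 3 zeros: 10101110000. Divide by 1101 (XOR where the leading bit is 1):
  pos 0: 1010 XOR 1101 = 0111
  pos 1: 1111 XOR 1101 = 0010
  pos 3: 1011 XOR 1101 = 0110
  pos 4: 1100 XOR 1101 = 0001
  pos 7: 1000 XOR 1101 = 0101
Remainder (last 3 bits) = 101. This is the CRC / FCS.

101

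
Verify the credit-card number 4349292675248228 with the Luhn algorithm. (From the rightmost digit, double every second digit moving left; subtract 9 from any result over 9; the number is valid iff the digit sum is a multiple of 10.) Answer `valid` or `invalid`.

valid

From the right, keep odd positions and double even positions (subtract 9 from any doubled value over 9):
  doubled (positions 2,4,...): 4 7 4 5 4 4 8 8 → sum 44
  kept (positions 1,3,...): 8 2 4 5 6 9 9 3 → sum 46
Total = 90.
90 mod 10 = 0, so the number is valid.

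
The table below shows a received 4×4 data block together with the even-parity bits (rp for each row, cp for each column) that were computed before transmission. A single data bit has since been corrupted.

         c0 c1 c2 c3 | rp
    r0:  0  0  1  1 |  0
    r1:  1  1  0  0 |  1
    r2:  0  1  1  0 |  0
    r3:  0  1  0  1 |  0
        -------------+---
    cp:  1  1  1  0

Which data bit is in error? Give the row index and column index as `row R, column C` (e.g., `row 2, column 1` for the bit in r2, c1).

row 1, column 2

Recompute each row's even parity and compare to rp:
  r0: data parity 0, sent rp 0 → ok
  r1: data parity 0, sent rp 1 → mismatch
  r2: data parity 0, sent rp 0 → ok
  r3: data parity 0, sent rp 0 → ok
Recompute each column's even parity and compare to cp:
  c0: data parity 1, sent cp 1 → ok
  c1: data parity 1, sent cp 1 → ok
  c2: data parity 0, sent cp 1 → mismatch
  c3: data parity 0, sent cp 0 → ok
Exactly one row (r1) and one column (c2) fail → the flipped bit is at their intersection.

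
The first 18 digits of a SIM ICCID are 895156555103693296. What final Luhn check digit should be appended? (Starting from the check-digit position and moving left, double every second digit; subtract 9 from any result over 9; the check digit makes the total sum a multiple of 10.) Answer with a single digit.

Partial digits right→left: 6 9 2 3 9 6 3 0 1 5 5 5 6 5 1 5 9 8
Double every second digit counting from the check-digit position (so the 1st, 3rd, 5th, ... of the partial from the right).
  doubled (with −9 where >9): 3 4 9 6 2 1 3 2 9 → sum 39
  kept as-is: 9 3 6 0 5 5 5 5 8 → sum 46
Total = 39 + 46 = 85.
Check digit = (10 − (85 mod 10)) mod 10 = 5.

5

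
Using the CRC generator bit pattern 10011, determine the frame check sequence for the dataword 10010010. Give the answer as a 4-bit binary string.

1101

Append 4 zeros: 100100100000. Divide by 10011 (XOR where the leading bit is 1):
  pos 0: 10010 XOR 10011 = 00001
  pos 4: 10100 XOR 10011 = 00111
  pos 6: 11100 XOR 10011 = 01111
  pos 7: 11110 XOR 10011 = 01101
Remainder (last 4 bits) = 1101. This is the CRC / FCS.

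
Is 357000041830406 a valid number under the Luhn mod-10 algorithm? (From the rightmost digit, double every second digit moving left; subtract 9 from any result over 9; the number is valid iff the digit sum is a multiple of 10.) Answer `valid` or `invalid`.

From the right, keep odd positions and double even positions (subtract 9 from any doubled value over 9):
  doubled (positions 2,4,...): 0 0 7 8 0 0 1 → sum 16
  kept (positions 1,3,...): 6 4 3 1 0 0 7 3 → sum 24
Total = 40.
40 mod 10 = 0, so the number is valid.

valid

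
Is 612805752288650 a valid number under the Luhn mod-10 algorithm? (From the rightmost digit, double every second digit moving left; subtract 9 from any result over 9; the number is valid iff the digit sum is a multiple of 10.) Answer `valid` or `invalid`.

From the right, keep odd positions and double even positions (subtract 9 from any doubled value over 9):
  doubled (positions 2,4,...): 1 7 4 1 1 7 2 → sum 23
  kept (positions 1,3,...): 0 6 8 2 7 0 2 6 → sum 31
Total = 54.
54 mod 10 = 4, so the number is invalid.

invalid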